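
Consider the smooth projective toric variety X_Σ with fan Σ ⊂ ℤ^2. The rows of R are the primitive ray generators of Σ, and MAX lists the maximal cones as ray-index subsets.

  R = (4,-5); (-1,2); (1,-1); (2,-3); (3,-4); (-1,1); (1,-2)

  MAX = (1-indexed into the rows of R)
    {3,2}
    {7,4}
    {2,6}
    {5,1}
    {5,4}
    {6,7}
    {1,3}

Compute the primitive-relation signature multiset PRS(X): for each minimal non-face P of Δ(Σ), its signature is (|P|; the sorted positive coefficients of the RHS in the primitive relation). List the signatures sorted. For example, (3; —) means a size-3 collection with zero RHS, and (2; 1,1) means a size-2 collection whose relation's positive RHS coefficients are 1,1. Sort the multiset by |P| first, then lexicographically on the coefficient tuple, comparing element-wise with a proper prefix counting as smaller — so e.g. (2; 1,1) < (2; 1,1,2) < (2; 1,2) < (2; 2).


14 collections generate NE(X_Σ); each relation:

  {2,7}:  v_{2} + v_{7} = 0  so sig = (2; —)
  {3,6}:  v_{3} + v_{6} = 0  so sig = (2; —)
  {1,6}:  v_{1} + v_{6} = v_{5}  so sig = (2; 1)
  {2,4}:  v_{2} + v_{4} = v_{3}  so sig = (2; 1)
  {3,4}:  v_{3} + v_{4} = v_{5}  so sig = (2; 1)
  {3,5}:  v_{3} + v_{5} = v_{1}  so sig = (2; 1)
  {3,7}:  v_{3} + v_{7} = v_{4}  so sig = (2; 1)
  {4,6}:  v_{4} + v_{6} = v_{7}  so sig = (2; 1)
  {5,6}:  v_{5} + v_{6} = v_{4}  so sig = (2; 1)
  {1,7}:  v_{1} + v_{7} = v_{4} + v_{5}  so sig = (2; 1,1)
  {1,4}:  v_{1} + v_{4} = 2·v_{5}  so sig = (2; 2)
  {2,5}:  v_{2} + v_{5} = 2·v_{3}  so sig = (2; 2)
  {5,7}:  v_{5} + v_{7} = 2·v_{4}  so sig = (2; 2)
  {1,2}:  v_{1} + v_{2} = 3·v_{3}  so sig = (2; 3)

Signatures (|P|; sorted positive RHS coefficients), sorted:
{ (2; —) ×2,  (2; 1) ×7,  (2; 1,1),  (2; 2) ×3,  (2; 3) }


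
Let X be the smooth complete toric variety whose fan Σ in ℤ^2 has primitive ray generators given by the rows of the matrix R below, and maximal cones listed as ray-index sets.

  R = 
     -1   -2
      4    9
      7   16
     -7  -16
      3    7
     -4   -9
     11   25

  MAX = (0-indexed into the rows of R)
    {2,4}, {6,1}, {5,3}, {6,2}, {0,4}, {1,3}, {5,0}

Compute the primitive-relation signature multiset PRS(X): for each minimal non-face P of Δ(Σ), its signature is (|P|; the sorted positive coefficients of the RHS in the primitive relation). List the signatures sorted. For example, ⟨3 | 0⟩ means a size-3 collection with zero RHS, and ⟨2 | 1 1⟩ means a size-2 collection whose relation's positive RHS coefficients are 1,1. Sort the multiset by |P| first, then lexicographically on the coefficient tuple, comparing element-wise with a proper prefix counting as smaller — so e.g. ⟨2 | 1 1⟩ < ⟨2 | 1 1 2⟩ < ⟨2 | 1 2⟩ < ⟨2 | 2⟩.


14 minimal non-faces of Δ(Σ) (on 7 rays):

  P = {1,5}:  v_{1} + v_{5} = 0  so sig = ⟨2 | 0⟩
  P = {2,3}:  v_{2} + v_{3} = 0  so sig = ⟨2 | 0⟩
  P = {0,1}:  v_{0} + v_{1} = v_{4}  so sig = ⟨2 | 1⟩
  P = {1,2}:  v_{1} + v_{2} = v_{6}  so sig = ⟨2 | 1⟩
  P = {1,4}:  v_{1} + v_{4} = v_{2}  so sig = ⟨2 | 1⟩
  P = {2,5}:  v_{2} + v_{5} = v_{4}  so sig = ⟨2 | 1⟩
  P = {3,4}:  v_{3} + v_{4} = v_{5}  so sig = ⟨2 | 1⟩
  P = {3,6}:  v_{3} + v_{6} = v_{1}  so sig = ⟨2 | 1⟩
  P = {4,5}:  v_{4} + v_{5} = v_{0}  so sig = ⟨2 | 1⟩
  P = {5,6}:  v_{5} + v_{6} = v_{2}  so sig = ⟨2 | 1⟩
  P = {0,6}:  v_{0} + v_{6} = v_{2} + v_{4}  so sig = ⟨2 | 1 1⟩
  P = {0,2}:  v_{0} + v_{2} = 2·v_{4}  so sig = ⟨2 | 2⟩
  P = {0,3}:  v_{0} + v_{3} = 2·v_{5}  so sig = ⟨2 | 2⟩
  P = {4,6}:  v_{4} + v_{6} = 2·v_{2}  so sig = ⟨2 | 2⟩

Sorted signature multiset PRS(X):
    ⟨2 | 0⟩
    ⟨2 | 0⟩
    ⟨2 | 1⟩
    ⟨2 | 1⟩
    ⟨2 | 1⟩
    ⟨2 | 1⟩
    ⟨2 | 1⟩
    ⟨2 | 1⟩
    ⟨2 | 1⟩
    ⟨2 | 1⟩
    ⟨2 | 1 1⟩
    ⟨2 | 2⟩
    ⟨2 | 2⟩
    ⟨2 | 2⟩


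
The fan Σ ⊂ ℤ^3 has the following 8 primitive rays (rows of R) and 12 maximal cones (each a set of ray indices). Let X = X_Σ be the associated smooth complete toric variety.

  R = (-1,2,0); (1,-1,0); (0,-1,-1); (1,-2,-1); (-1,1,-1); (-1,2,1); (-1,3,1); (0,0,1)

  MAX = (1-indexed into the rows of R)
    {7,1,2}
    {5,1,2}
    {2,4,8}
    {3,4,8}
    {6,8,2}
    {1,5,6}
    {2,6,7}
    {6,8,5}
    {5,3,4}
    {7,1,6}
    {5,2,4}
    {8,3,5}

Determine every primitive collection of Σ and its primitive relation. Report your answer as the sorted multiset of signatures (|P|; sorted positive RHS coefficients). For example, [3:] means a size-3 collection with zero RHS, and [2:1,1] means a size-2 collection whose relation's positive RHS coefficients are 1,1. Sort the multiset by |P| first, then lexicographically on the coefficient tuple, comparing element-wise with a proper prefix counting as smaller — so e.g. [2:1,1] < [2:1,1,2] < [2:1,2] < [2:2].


Σ has 14 primitive collections:

  • {4,6}:  v_{4} + v_{6} = 0  ⟹  sig = [2:]
  • {1,3}:  v_{1} + v_{3} = v_{5}  ⟹  sig = [2:1]
  • {1,8}:  v_{1} + v_{8} = v_{6}  ⟹  sig = [2:1]
  • {2,3}:  v_{2} + v_{3} = v_{4}  ⟹  sig = [2:1]
  • {3,7}:  v_{3} + v_{7} = v_{1}  ⟹  sig = [2:1]
  • {1,4}:  v_{1} + v_{4} = v_{2} + v_{5}  ⟹  sig = [2:1,1]
  • {3,6}:  v_{3} + v_{6} = v_{5} + v_{8}  ⟹  sig = [2:1,1]
  • {4,7}:  v_{4} + v_{7} = v_{1} + v_{2}  ⟹  sig = [2:1,1]
  • {7,8}:  v_{7} + v_{8} = v_{2} + 2·v_{6}  ⟹  sig = [2:1,2]
  • {5,7}:  v_{5} + v_{7} = 2·v_{1}  ⟹  sig = [2:2]
  • {2,5,8}:  v_{2} + v_{5} + v_{8} = 0  ⟹  sig = [3:]
  • {1,2,6}:  v_{1} + v_{2} + v_{6} = v_{7}  ⟹  sig = [3:1]
  • {2,5,6}:  v_{2} + v_{5} + v_{6} = v_{1}  ⟹  sig = [3:1]
  • {4,5,8}:  v_{4} + v_{5} + v_{8} = v_{3}  ⟹  sig = [3:1]

Sorted signature multiset PRS(X):
[[2:], [2:1], [2:1], [2:1], [2:1], [2:1,1], [2:1,1], [2:1,1], [2:1,2], [2:2], [3:], [3:1], [3:1], [3:1]]


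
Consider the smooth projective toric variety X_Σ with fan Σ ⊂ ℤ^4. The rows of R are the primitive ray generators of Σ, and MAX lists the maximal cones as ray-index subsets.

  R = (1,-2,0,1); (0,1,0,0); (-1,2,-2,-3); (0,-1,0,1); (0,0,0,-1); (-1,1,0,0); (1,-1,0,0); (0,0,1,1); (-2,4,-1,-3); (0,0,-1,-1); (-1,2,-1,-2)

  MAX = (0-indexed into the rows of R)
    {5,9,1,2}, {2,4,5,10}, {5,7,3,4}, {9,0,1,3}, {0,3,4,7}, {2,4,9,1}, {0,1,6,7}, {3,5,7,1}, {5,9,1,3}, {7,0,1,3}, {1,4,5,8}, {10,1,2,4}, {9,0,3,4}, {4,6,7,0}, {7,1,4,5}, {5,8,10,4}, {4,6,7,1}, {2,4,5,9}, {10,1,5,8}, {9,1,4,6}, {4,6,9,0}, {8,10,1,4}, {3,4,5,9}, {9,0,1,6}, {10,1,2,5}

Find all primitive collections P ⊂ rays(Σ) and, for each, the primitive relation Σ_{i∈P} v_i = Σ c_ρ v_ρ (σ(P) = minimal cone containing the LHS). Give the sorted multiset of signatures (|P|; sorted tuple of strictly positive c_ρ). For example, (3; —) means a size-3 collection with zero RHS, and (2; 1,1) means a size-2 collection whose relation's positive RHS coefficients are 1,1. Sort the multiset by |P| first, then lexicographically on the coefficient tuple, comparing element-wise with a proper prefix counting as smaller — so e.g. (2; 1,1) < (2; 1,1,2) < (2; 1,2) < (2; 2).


|primitive collections| = 24. Relations:

  {5,6}:  v_{5} + v_{6} = 0  ⟹  sig = (2; —)
  {7,9}:  v_{7} + v_{9} = 0  ⟹  sig = (2; —)
  {0,5}:  v_{0} + v_{5} = v_{3}  ⟹  sig = (2; 1)
  {0,8}:  v_{0} + v_{8} = v_{10}  ⟹  sig = (2; 1)
  {0,10}:  v_{0} + v_{10} = v_{9}  ⟹  sig = (2; 1)
  {2,7}:  v_{2} + v_{7} = v_{10}  ⟹  sig = (2; 1)
  {3,6}:  v_{3} + v_{6} = v_{0}  ⟹  sig = (2; 1)
  {9,10}:  v_{9} + v_{10} = v_{2}  ⟹  sig = (2; 1)
  {3,8}:  v_{3} + v_{8} = v_{5} + v_{10}  ⟹  sig = (2; 1,1)
  {3,10}:  v_{3} + v_{10} = v_{5} + v_{9}  ⟹  sig = (2; 1,1)
  {6,8}:  v_{6} + v_{8} = v_{1} + v_{4} + v_{10}  ⟹  sig = (2; 1,1,1)
  {6,10}:  v_{6} + v_{10} = v_{1} + v_{4} + v_{9}  ⟹  sig = (2; 1,1,1)
  {7,10}:  v_{7} + v_{10} = v_{1} + v_{4} + v_{5}  ⟹  sig = (2; 1,1,1)
  {2,6}:  v_{2} + v_{6} = v_{1} + v_{4} + 2·v_{9}  ⟹  sig = (2; 1,1,2)
  {2,3}:  v_{2} + v_{3} = v_{5} + 2·v_{9}  ⟹  sig = (2; 1,2)
  {0,2}:  v_{0} + v_{2} = 2·v_{9}  ⟹  sig = (2; 2)
  {8,9}:  v_{8} + v_{9} = 2·v_{10}  ⟹  sig = (2; 2)
  {7,8}:  v_{7} + v_{8} = 2·v_{1} + 2·v_{4} + 2·v_{5}  ⟹  sig = (2; 2,2,2)
  {2,8}:  v_{2} + v_{8} = 3·v_{10}  ⟹  sig = (2; 3)
  {1,3,4}:  v_{1} + v_{3} + v_{4} = 0  ⟹  sig = (3; —)
  {0,1,4}:  v_{0} + v_{1} + v_{4} = v_{6}  ⟹  sig = (3; 1)
  {1,4,5,9}:  v_{1} + v_{4} + v_{5} + v_{9} = v_{10}  ⟹  sig = (4; 1)
  {1,4,5,10}:  v_{1} + v_{4} + v_{5} + v_{10} = v_{8}  ⟹  sig = (4; 1)
  {1,2,4,5}:  v_{1} + v_{2} + v_{4} + v_{5} = 2·v_{10}  ⟹  sig = (4; 2)

Hence PRS(X_Σ) =
    (2; —)
    (2; —)
    (2; 1)
    (2; 1)
    (2; 1)
    (2; 1)
    (2; 1)
    (2; 1)
    (2; 1,1)
    (2; 1,1)
    (2; 1,1,1)
    (2; 1,1,1)
    (2; 1,1,1)
    (2; 1,1,2)
    (2; 1,2)
    (2; 2)
    (2; 2)
    (2; 2,2,2)
    (2; 3)
    (3; —)
    (3; 1)
    (4; 1)
    (4; 1)
    (4; 2)


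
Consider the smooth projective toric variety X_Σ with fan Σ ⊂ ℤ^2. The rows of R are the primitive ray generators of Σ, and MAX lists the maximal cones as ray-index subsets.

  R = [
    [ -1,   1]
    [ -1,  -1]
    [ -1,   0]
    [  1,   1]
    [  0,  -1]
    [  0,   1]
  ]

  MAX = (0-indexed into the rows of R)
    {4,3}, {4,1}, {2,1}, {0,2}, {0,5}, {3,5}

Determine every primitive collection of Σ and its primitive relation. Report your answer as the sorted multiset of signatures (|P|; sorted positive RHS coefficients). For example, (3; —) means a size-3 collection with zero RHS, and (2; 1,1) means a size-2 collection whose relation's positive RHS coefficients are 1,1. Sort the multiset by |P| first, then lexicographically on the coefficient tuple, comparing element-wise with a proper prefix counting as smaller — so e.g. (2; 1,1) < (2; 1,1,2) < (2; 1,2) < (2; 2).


Σ has 9 primitive collections:

  P = {1,3}:  v_{1} + v_{3} = 0  ⇒ sig = (2; —)
  P = {4,5}:  v_{4} + v_{5} = 0  ⇒ sig = (2; —)
  P = {0,4}:  v_{0} + v_{4} = v_{2}  ⇒ sig = (2; 1)
  P = {1,5}:  v_{1} + v_{5} = v_{2}  ⇒ sig = (2; 1)
  P = {2,3}:  v_{2} + v_{3} = v_{5}  ⇒ sig = (2; 1)
  P = {2,4}:  v_{2} + v_{4} = v_{1}  ⇒ sig = (2; 1)
  P = {2,5}:  v_{2} + v_{5} = v_{0}  ⇒ sig = (2; 1)
  P = {0,1}:  v_{0} + v_{1} = 2·v_{2}  ⇒ sig = (2; 2)
  P = {0,3}:  v_{0} + v_{3} = 2·v_{5}  ⇒ sig = (2; 2)

Signatures (|P|; sorted positive RHS coefficients), sorted:
[(2; —), (2; —), (2; 1), (2; 1), (2; 1), (2; 1), (2; 1), (2; 2), (2; 2)]


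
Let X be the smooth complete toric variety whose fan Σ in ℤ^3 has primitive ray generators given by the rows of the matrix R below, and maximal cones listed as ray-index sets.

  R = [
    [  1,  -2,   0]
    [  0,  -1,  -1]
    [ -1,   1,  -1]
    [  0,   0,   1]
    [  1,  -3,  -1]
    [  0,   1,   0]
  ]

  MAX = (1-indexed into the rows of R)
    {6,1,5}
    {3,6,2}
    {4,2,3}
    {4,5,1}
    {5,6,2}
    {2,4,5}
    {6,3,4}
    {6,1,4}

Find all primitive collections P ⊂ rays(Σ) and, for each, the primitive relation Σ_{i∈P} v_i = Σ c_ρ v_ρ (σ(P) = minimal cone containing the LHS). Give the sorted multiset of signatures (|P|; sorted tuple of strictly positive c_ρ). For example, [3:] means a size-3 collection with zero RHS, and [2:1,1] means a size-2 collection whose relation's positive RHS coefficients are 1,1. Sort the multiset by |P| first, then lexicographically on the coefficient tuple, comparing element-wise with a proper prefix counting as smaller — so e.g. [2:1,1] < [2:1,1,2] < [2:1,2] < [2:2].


5 collections generate NE(X_Σ); each relation:

  {1,2}:  v_{1} + v_{2} = v_{5} — sig = [2:1]
  {1,3}:  v_{1} + v_{3} = v_{2} — sig = [2:1]
  {3,5}:  v_{3} + v_{5} = 2·v_{2} — sig = [2:2]
  {2,4,6}:  v_{2} + v_{4} + v_{6} = 0 — sig = [3:]
  {4,5,6}:  v_{4} + v_{5} + v_{6} = v_{1} — sig = [3:1]

Signatures (|P|; sorted positive RHS coefficients), sorted:
    |P|=2: 3 collections, coeffs (1), (1), (2)
    |P|=3: 2 collections, coeffs (), (1)


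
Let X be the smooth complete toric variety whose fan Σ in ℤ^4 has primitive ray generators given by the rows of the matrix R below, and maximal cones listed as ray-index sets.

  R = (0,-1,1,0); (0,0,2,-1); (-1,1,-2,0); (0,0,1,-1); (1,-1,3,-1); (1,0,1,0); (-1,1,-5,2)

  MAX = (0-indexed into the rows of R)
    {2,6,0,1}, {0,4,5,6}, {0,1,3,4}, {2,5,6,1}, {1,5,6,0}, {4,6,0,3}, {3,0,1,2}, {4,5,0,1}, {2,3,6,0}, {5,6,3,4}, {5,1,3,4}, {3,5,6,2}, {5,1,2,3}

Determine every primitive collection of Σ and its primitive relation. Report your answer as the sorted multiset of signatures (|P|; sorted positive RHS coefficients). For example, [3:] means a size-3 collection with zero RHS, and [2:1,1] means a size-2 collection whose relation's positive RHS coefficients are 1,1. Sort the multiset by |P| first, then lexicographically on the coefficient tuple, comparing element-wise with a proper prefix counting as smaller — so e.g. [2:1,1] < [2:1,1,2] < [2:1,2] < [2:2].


5 collections generate NE(X_Σ); each relation:

  • {2,4}:  v_{2} + v_{4} = v_{3}  so sig = [2:1]
  • {0,2,5}:  v_{0} + v_{2} + v_{5} = 0  so sig = [3:]
  • {1,4,6}:  v_{1} + v_{4} + v_{6} = 0  so sig = [3:]
  • {0,3,5}:  v_{0} + v_{3} + v_{5} = v_{4}  so sig = [3:1]
  • {1,3,6}:  v_{1} + v_{3} + v_{6} = v_{2}  so sig = [3:1]

Hence PRS(X_Σ) =
    [2:1]
    [3:]
    [3:]
    [3:1]
    [3:1]


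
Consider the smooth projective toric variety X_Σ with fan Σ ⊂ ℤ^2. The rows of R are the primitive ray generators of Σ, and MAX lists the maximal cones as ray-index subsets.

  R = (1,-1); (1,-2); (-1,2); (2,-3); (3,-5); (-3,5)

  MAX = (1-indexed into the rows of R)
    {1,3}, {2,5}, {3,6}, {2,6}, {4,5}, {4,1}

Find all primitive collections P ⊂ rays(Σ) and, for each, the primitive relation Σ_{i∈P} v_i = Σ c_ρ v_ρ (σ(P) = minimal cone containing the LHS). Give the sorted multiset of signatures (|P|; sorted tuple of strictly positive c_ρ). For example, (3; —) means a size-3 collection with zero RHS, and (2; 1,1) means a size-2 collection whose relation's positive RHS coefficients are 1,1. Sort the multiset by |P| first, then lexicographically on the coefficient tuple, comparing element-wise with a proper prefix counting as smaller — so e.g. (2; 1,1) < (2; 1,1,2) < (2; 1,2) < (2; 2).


The 9 primitive collections of Σ (r=6, n=2):

  • {2,3}:  v_{2} + v_{3} = 0  ⟹  sig = (2; —)
  • {5,6}:  v_{5} + v_{6} = 0  ⟹  sig = (2; —)
  • {1,2}:  v_{1} + v_{2} = v_{4}  ⟹  sig = (2; 1)
  • {2,4}:  v_{2} + v_{4} = v_{5}  ⟹  sig = (2; 1)
  • {3,4}:  v_{3} + v_{4} = v_{1}  ⟹  sig = (2; 1)
  • {3,5}:  v_{3} + v_{5} = v_{4}  ⟹  sig = (2; 1)
  • {4,6}:  v_{4} + v_{6} = v_{3}  ⟹  sig = (2; 1)
  • {1,5}:  v_{1} + v_{5} = 2·v_{4}  ⟹  sig = (2; 2)
  • {1,6}:  v_{1} + v_{6} = 2·v_{3}  ⟹  sig = (2; 2)

so the primitive-relation signature multiset is
    |P|=2: 9 collections, coeffs (), (), (1), (1), (1), (1), (1), (2), (2)


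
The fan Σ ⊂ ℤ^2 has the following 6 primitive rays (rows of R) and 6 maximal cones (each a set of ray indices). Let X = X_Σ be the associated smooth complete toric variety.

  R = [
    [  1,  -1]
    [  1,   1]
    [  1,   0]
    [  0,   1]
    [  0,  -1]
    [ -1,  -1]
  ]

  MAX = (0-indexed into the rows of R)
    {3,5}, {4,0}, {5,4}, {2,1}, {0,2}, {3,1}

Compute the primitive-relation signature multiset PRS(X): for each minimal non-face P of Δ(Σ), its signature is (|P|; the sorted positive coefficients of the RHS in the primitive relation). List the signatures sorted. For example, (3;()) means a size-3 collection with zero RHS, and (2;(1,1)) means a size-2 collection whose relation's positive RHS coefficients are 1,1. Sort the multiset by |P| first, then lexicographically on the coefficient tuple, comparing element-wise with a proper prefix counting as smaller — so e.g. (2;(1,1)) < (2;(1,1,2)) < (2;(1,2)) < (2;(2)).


Δ(Σ) — 6 vertices, 9 min non-faces:

  P = {1,5}:  v_{1} + v_{5} = 0  ⇒ sig = (2;())
  P = {3,4}:  v_{3} + v_{4} = 0  ⇒ sig = (2;())
  P = {0,3}:  v_{0} + v_{3} = v_{2}  ⇒ sig = (2;(1))
  P = {1,4}:  v_{1} + v_{4} = v_{2}  ⇒ sig = (2;(1))
  P = {2,3}:  v_{2} + v_{3} = v_{1}  ⇒ sig = (2;(1))
  P = {2,4}:  v_{2} + v_{4} = v_{0}  ⇒ sig = (2;(1))
  P = {2,5}:  v_{2} + v_{5} = v_{4}  ⇒ sig = (2;(1))
  P = {0,1}:  v_{0} + v_{1} = 2·v_{2}  ⇒ sig = (2;(2))
  P = {0,5}:  v_{0} + v_{5} = 2·v_{4}  ⇒ sig = (2;(2))

Hence PRS(X_Σ) =
{ (2;()) ×2,  (2;(1)) ×5,  (2;(2)) ×2 }


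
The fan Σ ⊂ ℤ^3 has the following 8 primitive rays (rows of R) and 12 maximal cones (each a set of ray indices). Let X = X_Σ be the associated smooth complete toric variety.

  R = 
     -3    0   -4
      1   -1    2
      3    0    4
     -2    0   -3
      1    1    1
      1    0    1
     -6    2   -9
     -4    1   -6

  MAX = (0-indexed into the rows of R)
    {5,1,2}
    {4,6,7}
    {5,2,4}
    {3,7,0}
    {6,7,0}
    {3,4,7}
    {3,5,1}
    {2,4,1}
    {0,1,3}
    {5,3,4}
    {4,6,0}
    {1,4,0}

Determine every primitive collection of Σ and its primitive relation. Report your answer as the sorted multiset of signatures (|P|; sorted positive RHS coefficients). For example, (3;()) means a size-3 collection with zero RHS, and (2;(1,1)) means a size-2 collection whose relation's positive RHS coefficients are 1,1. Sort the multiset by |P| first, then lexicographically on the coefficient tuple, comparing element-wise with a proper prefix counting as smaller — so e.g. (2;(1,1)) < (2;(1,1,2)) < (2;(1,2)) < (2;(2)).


The 14 primitive collections of Σ (r=8, n=3):

  P = {0,2}:  v_{0} + v_{2} = 0 ; sig = (2;())
  P = {0,5}:  v_{0} + v_{5} = v_{3} ; sig = (2;(1))
  P = {1,7}:  v_{1} + v_{7} = v_{0} ; sig = (2;(1))
  P = {2,3}:  v_{2} + v_{3} = v_{5} ; sig = (2;(1))
  P = {2,6}:  v_{2} + v_{6} = v_{4} + v_{7} ; sig = (2;(1,1))
  P = {2,7}:  v_{2} + v_{7} = v_{3} + v_{4} ; sig = (2;(1,1))
  P = {5,6}:  v_{5} + v_{6} = v_{3} + v_{4} + v_{7} ; sig = (2;(1,1,1))
  P = {1,6}:  v_{1} + v_{6} = 2·v_{0} + v_{4} ; sig = (2;(1,2))
  P = {5,7}:  v_{5} + v_{7} = 2·v_{3} + v_{4} ; sig = (2;(1,2))
  P = {3,6}:  v_{3} + v_{6} = 2·v_{7} ; sig = (2;(2))
  P = {1,3,4}:  v_{1} + v_{3} + v_{4} = 0 ; sig = (3;())
  P = {0,3,4}:  v_{0} + v_{3} + v_{4} = v_{7} ; sig = (3;(1))
  P = {0,4,7}:  v_{0} + v_{4} + v_{7} = v_{6} ; sig = (3;(1))
  P = {1,4,5}:  v_{1} + v_{4} + v_{5} = v_{2} ; sig = (3;(1))

Signatures (|P|; sorted positive RHS coefficients), sorted:
    |P|=2: 10 collections, coeffs (), (1), (1), (1), (1,1), (1,1), (1,1,1), (1,2), (1,2), (2)
    |P|=3: 4 collections, coeffs (), (1), (1), (1)


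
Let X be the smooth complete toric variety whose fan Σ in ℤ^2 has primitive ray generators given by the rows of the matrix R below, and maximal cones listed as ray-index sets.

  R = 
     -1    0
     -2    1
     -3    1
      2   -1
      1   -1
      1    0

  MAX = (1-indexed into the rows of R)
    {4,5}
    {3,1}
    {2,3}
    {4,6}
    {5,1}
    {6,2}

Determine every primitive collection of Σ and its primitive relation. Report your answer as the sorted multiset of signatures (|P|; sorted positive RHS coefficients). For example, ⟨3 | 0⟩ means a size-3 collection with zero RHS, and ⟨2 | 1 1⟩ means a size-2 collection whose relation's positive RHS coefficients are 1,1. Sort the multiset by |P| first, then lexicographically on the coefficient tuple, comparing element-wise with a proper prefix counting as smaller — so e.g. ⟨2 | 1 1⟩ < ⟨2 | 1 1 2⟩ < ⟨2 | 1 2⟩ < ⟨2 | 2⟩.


9 collections generate NE(X_Σ); each relation:

  P={1,6}:  v_{1} + v_{6} = 0  ⇒ sig = ⟨2 | 0⟩
  P={2,4}:  v_{2} + v_{4} = 0  ⇒ sig = ⟨2 | 0⟩
  P={1,2}:  v_{1} + v_{2} = v_{3}  ⇒ sig = ⟨2 | 1⟩
  P={1,4}:  v_{1} + v_{4} = v_{5}  ⇒ sig = ⟨2 | 1⟩
  P={2,5}:  v_{2} + v_{5} = v_{1}  ⇒ sig = ⟨2 | 1⟩
  P={3,4}:  v_{3} + v_{4} = v_{1}  ⇒ sig = ⟨2 | 1⟩
  P={3,6}:  v_{3} + v_{6} = v_{2}  ⇒ sig = ⟨2 | 1⟩
  P={5,6}:  v_{5} + v_{6} = v_{4}  ⇒ sig = ⟨2 | 1⟩
  P={3,5}:  v_{3} + v_{5} = 2·v_{1}  ⇒ sig = ⟨2 | 2⟩

Hence PRS(X_Σ) =
    |P|=2: 9 collections, coeffs (), (), (1), (1), (1), (1), (1), (1), (2)


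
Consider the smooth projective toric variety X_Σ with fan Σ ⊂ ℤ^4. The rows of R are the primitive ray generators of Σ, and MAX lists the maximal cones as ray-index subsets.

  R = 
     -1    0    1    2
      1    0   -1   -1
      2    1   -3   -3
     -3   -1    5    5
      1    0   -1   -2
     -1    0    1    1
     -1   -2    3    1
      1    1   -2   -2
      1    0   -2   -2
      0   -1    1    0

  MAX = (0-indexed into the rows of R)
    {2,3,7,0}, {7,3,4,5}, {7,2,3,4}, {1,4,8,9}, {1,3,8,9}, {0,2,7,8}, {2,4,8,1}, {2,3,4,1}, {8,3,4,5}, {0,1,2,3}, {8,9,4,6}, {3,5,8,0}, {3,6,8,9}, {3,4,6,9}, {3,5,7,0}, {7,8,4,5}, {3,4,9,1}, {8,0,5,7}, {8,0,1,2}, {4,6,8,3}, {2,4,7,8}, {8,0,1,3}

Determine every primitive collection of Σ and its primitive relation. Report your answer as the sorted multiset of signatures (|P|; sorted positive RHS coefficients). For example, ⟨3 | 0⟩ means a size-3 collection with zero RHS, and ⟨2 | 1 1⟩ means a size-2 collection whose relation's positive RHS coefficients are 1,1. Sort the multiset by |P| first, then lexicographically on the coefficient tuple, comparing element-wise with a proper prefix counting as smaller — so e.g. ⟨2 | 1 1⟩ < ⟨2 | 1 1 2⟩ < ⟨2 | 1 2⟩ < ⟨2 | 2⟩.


17 collections generate NE(X_Σ); each relation:

  {0,4}:  v_{0} + v_{4} = 0 ; sig = ⟨2 | 0⟩
  {1,5}:  v_{1} + v_{5} = 0 ; sig = ⟨2 | 0⟩
  {1,7}:  v_{1} + v_{7} = v_{2} ; sig = ⟨2 | 1⟩
  {2,5}:  v_{2} + v_{5} = v_{7} ; sig = ⟨2 | 1⟩
  {7,9}:  v_{7} + v_{9} = v_{4} ; sig = ⟨2 | 1⟩
  {2,6}:  v_{2} + v_{6} = v_{4} + v_{9} ; sig = ⟨2 | 1 1⟩
  {2,9}:  v_{2} + v_{9} = v_{1} + v_{4} ; sig = ⟨2 | 1 1⟩
  {0,6}:  v_{0} + v_{6} = v_{3} + v_{8} + v_{9} ; sig = ⟨2 | 1 1 1⟩
  {0,9}:  v_{0} + v_{9} = v_{1} + v_{3} + v_{8} ; sig = ⟨2 | 1 1 1⟩
  {5,9}:  v_{5} + v_{9} = v_{3} + v_{4} + v_{8} ; sig = ⟨2 | 1 1 1⟩
  {6,7}:  v_{6} + v_{7} = v_{3} + 2·v_{4} + v_{8} ; sig = ⟨2 | 1 1 2⟩
  {1,6}:  v_{1} + v_{6} = 2·v_{9} ; sig = ⟨2 | 2⟩
  {5,6}:  v_{5} + v_{6} = 2·v_{3} + 2·v_{4} + 2·v_{8} ; sig = ⟨2 | 2 2 2⟩
  {2,3,8}:  v_{2} + v_{3} + v_{8} = 0 ; sig = ⟨3 | 0⟩
  {3,7,8}:  v_{3} + v_{7} + v_{8} = v_{5} ; sig = ⟨3 | 1⟩
  {1,3,4,8}:  v_{1} + v_{3} + v_{4} + v_{8} = v_{9} ; sig = ⟨4 | 1⟩
  {3,4,8,9}:  v_{3} + v_{4} + v_{8} + v_{9} = v_{6} ; sig = ⟨4 | 1⟩

Sorted signature multiset PRS(X):
    ⟨2 | 0⟩
    ⟨2 | 0⟩
    ⟨2 | 1⟩
    ⟨2 | 1⟩
    ⟨2 | 1⟩
    ⟨2 | 1 1⟩
    ⟨2 | 1 1⟩
    ⟨2 | 1 1 1⟩
    ⟨2 | 1 1 1⟩
    ⟨2 | 1 1 1⟩
    ⟨2 | 1 1 2⟩
    ⟨2 | 2⟩
    ⟨2 | 2 2 2⟩
    ⟨3 | 0⟩
    ⟨3 | 1⟩
    ⟨4 | 1⟩
    ⟨4 | 1⟩


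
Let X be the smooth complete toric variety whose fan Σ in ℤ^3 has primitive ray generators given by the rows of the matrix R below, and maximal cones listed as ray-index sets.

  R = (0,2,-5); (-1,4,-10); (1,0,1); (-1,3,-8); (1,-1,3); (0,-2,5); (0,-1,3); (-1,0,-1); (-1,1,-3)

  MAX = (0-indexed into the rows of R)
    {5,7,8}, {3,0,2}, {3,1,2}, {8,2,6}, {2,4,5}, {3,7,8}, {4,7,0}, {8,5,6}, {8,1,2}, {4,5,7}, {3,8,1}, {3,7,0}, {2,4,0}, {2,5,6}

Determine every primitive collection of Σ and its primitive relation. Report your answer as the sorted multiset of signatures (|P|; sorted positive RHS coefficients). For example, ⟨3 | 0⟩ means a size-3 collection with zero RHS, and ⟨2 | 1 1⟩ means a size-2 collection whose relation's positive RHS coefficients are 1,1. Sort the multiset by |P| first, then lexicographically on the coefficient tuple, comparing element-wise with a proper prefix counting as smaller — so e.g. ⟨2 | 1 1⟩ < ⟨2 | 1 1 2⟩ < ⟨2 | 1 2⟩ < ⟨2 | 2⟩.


Δ(Σ) — 9 vertices, 17 min non-faces:

  P = {0,5}:  v_{0} + v_{5} = 0  so sig = ⟨2 | 0⟩
  P = {2,7}:  v_{2} + v_{7} = 0  so sig = ⟨2 | 0⟩
  P = {4,8}:  v_{4} + v_{8} = 0  so sig = ⟨2 | 0⟩
  P = {0,8}:  v_{0} + v_{8} = v_{3}  so sig = ⟨2 | 1⟩
  P = {3,4}:  v_{3} + v_{4} = v_{0}  so sig = ⟨2 | 1⟩
  P = {3,5}:  v_{3} + v_{5} = v_{8}  so sig = ⟨2 | 1⟩
  P = {0,6}:  v_{0} + v_{6} = v_{2} + v_{8}  so sig = ⟨2 | 1 1⟩
  P = {1,4}:  v_{1} + v_{4} = v_{2} + v_{3}  so sig = ⟨2 | 1 1⟩
  P = {1,7}:  v_{1} + v_{7} = v_{3} + v_{8}  so sig = ⟨2 | 1 1⟩
  P = {4,6}:  v_{4} + v_{6} = v_{2} + v_{5}  so sig = ⟨2 | 1 1⟩
  P = {6,7}:  v_{6} + v_{7} = v_{5} + v_{8}  so sig = ⟨2 | 1 1⟩
  P = {0,1}:  v_{0} + v_{1} = v_{2} + 2·v_{3}  so sig = ⟨2 | 1 2⟩
  P = {1,5}:  v_{1} + v_{5} = v_{2} + 2·v_{8}  so sig = ⟨2 | 1 2⟩
  P = {3,6}:  v_{3} + v_{6} = v_{2} + 2·v_{8}  so sig = ⟨2 | 1 2⟩
  P = {1,6}:  v_{1} + v_{6} = 2·v_{2} + 3·v_{8}  so sig = ⟨2 | 2 3⟩
  P = {2,3,8}:  v_{2} + v_{3} + v_{8} = v_{1}  so sig = ⟨3 | 1⟩
  P = {2,5,8}:  v_{2} + v_{5} + v_{8} = v_{6}  so sig = ⟨3 | 1⟩

Hence PRS(X_Σ) =
    ⟨2 | 0⟩
    ⟨2 | 0⟩
    ⟨2 | 0⟩
    ⟨2 | 1⟩
    ⟨2 | 1⟩
    ⟨2 | 1⟩
    ⟨2 | 1 1⟩
    ⟨2 | 1 1⟩
    ⟨2 | 1 1⟩
    ⟨2 | 1 1⟩
    ⟨2 | 1 1⟩
    ⟨2 | 1 2⟩
    ⟨2 | 1 2⟩
    ⟨2 | 1 2⟩
    ⟨2 | 2 3⟩
    ⟨3 | 1⟩
    ⟨3 | 1⟩


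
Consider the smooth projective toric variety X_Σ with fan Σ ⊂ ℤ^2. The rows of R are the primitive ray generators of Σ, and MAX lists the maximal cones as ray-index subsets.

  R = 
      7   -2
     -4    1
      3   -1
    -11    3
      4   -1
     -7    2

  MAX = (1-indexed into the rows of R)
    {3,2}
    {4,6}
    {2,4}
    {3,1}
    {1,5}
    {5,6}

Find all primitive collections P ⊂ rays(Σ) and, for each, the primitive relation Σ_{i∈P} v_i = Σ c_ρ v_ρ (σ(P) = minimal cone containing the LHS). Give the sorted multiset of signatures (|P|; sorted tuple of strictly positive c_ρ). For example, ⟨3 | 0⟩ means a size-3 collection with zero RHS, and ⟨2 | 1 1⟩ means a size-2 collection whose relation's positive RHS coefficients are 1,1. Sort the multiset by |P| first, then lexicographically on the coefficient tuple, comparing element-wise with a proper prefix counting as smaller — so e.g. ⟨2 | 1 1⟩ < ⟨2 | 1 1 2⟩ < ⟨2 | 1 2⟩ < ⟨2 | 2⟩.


Δ(Σ) — 6 vertices, 9 min non-faces:

  P = {1,6}:  v_{1} + v_{6} = 0  ⟹  sig = ⟨2 | 0⟩
  P = {2,5}:  v_{2} + v_{5} = 0  ⟹  sig = ⟨2 | 0⟩
  P = {1,2}:  v_{1} + v_{2} = v_{3}  ⟹  sig = ⟨2 | 1⟩
  P = {1,4}:  v_{1} + v_{4} = v_{2}  ⟹  sig = ⟨2 | 1⟩
  P = {2,6}:  v_{2} + v_{6} = v_{4}  ⟹  sig = ⟨2 | 1⟩
  P = {3,5}:  v_{3} + v_{5} = v_{1}  ⟹  sig = ⟨2 | 1⟩
  P = {3,6}:  v_{3} + v_{6} = v_{2}  ⟹  sig = ⟨2 | 1⟩
  P = {4,5}:  v_{4} + v_{5} = v_{6}  ⟹  sig = ⟨2 | 1⟩
  P = {3,4}:  v_{3} + v_{4} = 2·v_{2}  ⟹  sig = ⟨2 | 2⟩

Signatures (|P|; sorted positive RHS coefficients), sorted:
[⟨2 | 0⟩, ⟨2 | 0⟩, ⟨2 | 1⟩, ⟨2 | 1⟩, ⟨2 | 1⟩, ⟨2 | 1⟩, ⟨2 | 1⟩, ⟨2 | 1⟩, ⟨2 | 2⟩]


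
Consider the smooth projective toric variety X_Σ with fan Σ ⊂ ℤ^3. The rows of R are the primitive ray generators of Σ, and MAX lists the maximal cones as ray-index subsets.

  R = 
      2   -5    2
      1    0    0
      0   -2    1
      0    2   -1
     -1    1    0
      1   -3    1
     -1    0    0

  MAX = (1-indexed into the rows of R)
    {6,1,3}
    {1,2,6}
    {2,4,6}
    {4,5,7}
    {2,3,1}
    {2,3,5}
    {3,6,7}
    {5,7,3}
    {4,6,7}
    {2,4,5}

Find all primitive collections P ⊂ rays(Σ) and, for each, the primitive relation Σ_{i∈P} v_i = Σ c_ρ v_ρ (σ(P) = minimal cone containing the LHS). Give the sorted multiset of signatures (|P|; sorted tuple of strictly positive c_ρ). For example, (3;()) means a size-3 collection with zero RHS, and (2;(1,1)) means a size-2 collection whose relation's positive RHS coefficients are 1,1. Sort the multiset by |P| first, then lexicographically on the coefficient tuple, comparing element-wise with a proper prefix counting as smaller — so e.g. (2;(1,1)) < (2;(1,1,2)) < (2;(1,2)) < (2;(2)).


Δ(Σ) — 7 vertices, 7 min non-faces:

  P={2,7}:  v_{2} + v_{7} = 0 ; sig = (2;())
  P={3,4}:  v_{3} + v_{4} = 0 ; sig = (2;())
  P={5,6}:  v_{5} + v_{6} = v_{3} ; sig = (2;(1))
  P={1,4}:  v_{1} + v_{4} = v_{2} + v_{6} ; sig = (2;(1,1))
  P={1,7}:  v_{1} + v_{7} = v_{3} + v_{6} ; sig = (2;(1,1))
  P={1,5}:  v_{1} + v_{5} = v_{2} + 2·v_{3} ; sig = (2;(1,2))
  P={2,3,6}:  v_{2} + v_{3} + v_{6} = v_{1} ; sig = (3;(1))

so the primitive-relation signature multiset is
{ (2;()) ×2,  (2;(1)),  (2;(1,1)) ×2,  (2;(1,2)),  (3;(1)) }


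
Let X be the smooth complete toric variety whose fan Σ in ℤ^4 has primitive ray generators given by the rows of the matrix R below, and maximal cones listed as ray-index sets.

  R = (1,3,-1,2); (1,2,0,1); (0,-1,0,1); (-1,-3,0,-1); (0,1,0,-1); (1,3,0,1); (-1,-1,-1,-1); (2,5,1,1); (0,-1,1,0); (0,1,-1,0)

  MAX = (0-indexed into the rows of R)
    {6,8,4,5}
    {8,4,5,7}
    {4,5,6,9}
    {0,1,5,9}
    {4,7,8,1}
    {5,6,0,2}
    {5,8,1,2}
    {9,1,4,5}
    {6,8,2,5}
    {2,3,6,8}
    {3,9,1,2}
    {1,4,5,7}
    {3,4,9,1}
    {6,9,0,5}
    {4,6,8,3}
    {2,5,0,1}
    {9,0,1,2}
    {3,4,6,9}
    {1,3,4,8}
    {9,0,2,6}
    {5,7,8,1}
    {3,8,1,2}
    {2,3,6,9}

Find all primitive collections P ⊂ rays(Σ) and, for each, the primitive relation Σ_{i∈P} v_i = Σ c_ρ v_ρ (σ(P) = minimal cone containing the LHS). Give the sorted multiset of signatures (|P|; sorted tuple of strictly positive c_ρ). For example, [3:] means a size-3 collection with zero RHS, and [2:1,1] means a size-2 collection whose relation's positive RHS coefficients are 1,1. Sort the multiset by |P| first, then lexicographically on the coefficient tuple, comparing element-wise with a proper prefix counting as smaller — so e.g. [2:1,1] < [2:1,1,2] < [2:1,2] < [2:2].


The 14 primitive collections of Σ (r=10, n=4):

  P = {2,4}:  v_{2} + v_{4} = 0 — sig = [2:]
  P = {3,5}:  v_{3} + v_{5} = 0 — sig = [2:]
  P = {8,9}:  v_{8} + v_{9} = 0 — sig = [2:]
  P = {1,6}:  v_{1} + v_{6} = v_{9} — sig = [2:1]
  P = {0,3}:  v_{0} + v_{3} = v_{2} + v_{9} — sig = [2:1,1]
  P = {0,4}:  v_{0} + v_{4} = v_{5} + v_{9} — sig = [2:1,1]
  P = {0,8}:  v_{0} + v_{8} = v_{2} + v_{5} — sig = [2:1,1]
  P = {6,7}:  v_{6} + v_{7} = v_{4} + v_{5} — sig = [2:1,1]
  P = {2,7}:  v_{2} + v_{7} = v_{1} + v_{5} + v_{8} — sig = [2:1,1,1]
  P = {3,7}:  v_{3} + v_{7} = v_{1} + v_{4} + v_{8} — sig = [2:1,1,1]
  P = {7,9}:  v_{7} + v_{9} = v_{1} + v_{4} + v_{5} — sig = [2:1,1,1]
  P = {0,7}:  v_{0} + v_{7} = v_{1} + 2·v_{5} — sig = [2:1,2]
  P = {2,5,9}:  v_{2} + v_{5} + v_{9} = v_{0} — sig = [3:1]
  P = {1,4,5,8}:  v_{1} + v_{4} + v_{5} + v_{8} = v_{7} — sig = [4:1]

Hence PRS(X_Σ) =
    [2:]
    [2:]
    [2:]
    [2:1]
    [2:1,1]
    [2:1,1]
    [2:1,1]
    [2:1,1]
    [2:1,1,1]
    [2:1,1,1]
    [2:1,1,1]
    [2:1,2]
    [3:1]
    [4:1]


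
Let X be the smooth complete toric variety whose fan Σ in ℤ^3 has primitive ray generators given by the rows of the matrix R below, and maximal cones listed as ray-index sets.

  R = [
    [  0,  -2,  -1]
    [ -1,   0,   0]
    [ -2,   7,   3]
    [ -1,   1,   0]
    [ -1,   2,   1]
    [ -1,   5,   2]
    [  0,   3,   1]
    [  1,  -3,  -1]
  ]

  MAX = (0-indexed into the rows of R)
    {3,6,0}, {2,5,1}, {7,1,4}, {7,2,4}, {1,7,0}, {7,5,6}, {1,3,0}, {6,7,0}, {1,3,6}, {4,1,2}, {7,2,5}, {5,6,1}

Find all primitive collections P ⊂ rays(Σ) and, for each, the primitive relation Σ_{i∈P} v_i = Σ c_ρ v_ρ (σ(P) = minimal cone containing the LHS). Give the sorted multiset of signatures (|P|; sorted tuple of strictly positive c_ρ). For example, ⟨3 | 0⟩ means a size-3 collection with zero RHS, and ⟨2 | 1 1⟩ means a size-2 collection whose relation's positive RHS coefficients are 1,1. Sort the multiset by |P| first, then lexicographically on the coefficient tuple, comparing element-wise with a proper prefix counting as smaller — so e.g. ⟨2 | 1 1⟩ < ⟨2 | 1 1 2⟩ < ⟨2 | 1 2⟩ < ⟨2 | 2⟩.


Δ(Σ) — 8 vertices, 14 min non-faces:

  P={0,4}:  v_{0} + v_{4} = v_{1} ; sig = ⟨2 | 1⟩
  P={3,7}:  v_{3} + v_{7} = v_{0} ; sig = ⟨2 | 1⟩
  P={4,5}:  v_{4} + v_{5} = v_{2} ; sig = ⟨2 | 1⟩
  P={4,6}:  v_{4} + v_{6} = v_{5} ; sig = ⟨2 | 1⟩
  P={0,2}:  v_{0} + v_{2} = v_{1} + v_{5} ; sig = ⟨2 | 1 1⟩
  P={0,5}:  v_{0} + v_{5} = v_{1} + v_{6} ; sig = ⟨2 | 1 1⟩
  P={2,3}:  v_{2} + v_{3} = 2·v_{1} + v_{5} + v_{6} ; sig = ⟨2 | 1 1 2⟩
  P={3,4}:  v_{3} + v_{4} = 2·v_{1} + v_{6} ; sig = ⟨2 | 1 2⟩
  P={2,6}:  v_{2} + v_{6} = 2·v_{5} ; sig = ⟨2 | 2⟩
  P={3,5}:  v_{3} + v_{5} = 2·v_{1} + 2·v_{6} ; sig = ⟨2 | 2 2⟩
  P={1,6,7}:  v_{1} + v_{6} + v_{7} = 0 ; sig = ⟨3 | 0⟩
  P={0,1,6}:  v_{0} + v_{1} + v_{6} = v_{3} ; sig = ⟨3 | 1⟩
  P={1,5,7}:  v_{1} + v_{5} + v_{7} = v_{4} ; sig = ⟨3 | 1⟩
  P={1,2,7}:  v_{1} + v_{2} + v_{7} = 2·v_{4} ; sig = ⟨3 | 2⟩

so the primitive-relation signature multiset is
    |P|=2: 10 collections, coeffs (1), (1), (1), (1), (1,1), (1,1), (1,1,2), (1,2), (2), (2,2)
    |P|=3: 4 collections, coeffs (), (1), (1), (2)


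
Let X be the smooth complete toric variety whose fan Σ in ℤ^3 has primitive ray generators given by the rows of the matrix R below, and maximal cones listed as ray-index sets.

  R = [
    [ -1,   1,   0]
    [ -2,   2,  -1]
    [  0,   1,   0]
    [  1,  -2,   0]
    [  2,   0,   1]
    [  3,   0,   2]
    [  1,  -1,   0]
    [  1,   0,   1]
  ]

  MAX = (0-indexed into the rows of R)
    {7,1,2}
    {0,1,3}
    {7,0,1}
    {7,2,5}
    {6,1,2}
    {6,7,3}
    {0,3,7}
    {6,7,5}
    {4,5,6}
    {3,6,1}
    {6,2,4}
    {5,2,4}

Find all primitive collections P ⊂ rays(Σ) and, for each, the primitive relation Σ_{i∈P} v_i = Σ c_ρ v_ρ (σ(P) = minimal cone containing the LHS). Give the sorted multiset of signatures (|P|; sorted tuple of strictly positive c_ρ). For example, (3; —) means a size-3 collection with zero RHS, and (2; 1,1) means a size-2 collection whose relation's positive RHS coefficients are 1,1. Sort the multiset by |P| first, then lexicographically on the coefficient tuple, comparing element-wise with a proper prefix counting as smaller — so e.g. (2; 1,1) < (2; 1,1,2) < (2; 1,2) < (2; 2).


Minimal non-faces — 14 found among 8 rays, 12 max cones:

  P = {0,6}:  v_{0} + v_{6} = 0  →  sig = (2; —)
  P = {2,3}:  v_{2} + v_{3} = v_{6}  →  sig = (2; 1)
  P = {4,7}:  v_{4} + v_{7} = v_{5}  →  sig = (2; 1)
  P = {0,2}:  v_{0} + v_{2} = v_{1} + v_{7}  →  sig = (2; 1,1)
  P = {0,4}:  v_{0} + v_{4} = v_{2} + v_{7}  →  sig = (2; 1,1)
  P = {0,5}:  v_{0} + v_{5} = v_{2} + 2·v_{7}  →  sig = (2; 1,2)
  P = {1,5}:  v_{1} + v_{5} = 2·v_{2} + v_{7}  →  sig = (2; 1,2)
  P = {3,4}:  v_{3} + v_{4} = 2·v_{6} + v_{7}  →  sig = (2; 1,2)
  P = {1,4}:  v_{1} + v_{4} = 2·v_{2}  →  sig = (2; 2)
  P = {3,5}:  v_{3} + v_{5} = 2·v_{6} + 2·v_{7}  →  sig = (2; 2,2)
  P = {1,3,7}:  v_{1} + v_{3} + v_{7} = 0  →  sig = (3; —)
  P = {1,6,7}:  v_{1} + v_{6} + v_{7} = v_{2}  →  sig = (3; 1)
  P = {2,6,7}:  v_{2} + v_{6} + v_{7} = v_{4}  →  sig = (3; 1)
  P = {2,5,6}:  v_{2} + v_{5} + v_{6} = 2·v_{4}  →  sig = (3; 2)

Sorted signature multiset PRS(X):
{ (2; —),  (2; 1) ×2,  (2; 1,1) ×2,  (2; 1,2) ×3,  (2; 2),  (2; 2,2),  (3; —),  (3; 1) ×2,  (3; 2) }


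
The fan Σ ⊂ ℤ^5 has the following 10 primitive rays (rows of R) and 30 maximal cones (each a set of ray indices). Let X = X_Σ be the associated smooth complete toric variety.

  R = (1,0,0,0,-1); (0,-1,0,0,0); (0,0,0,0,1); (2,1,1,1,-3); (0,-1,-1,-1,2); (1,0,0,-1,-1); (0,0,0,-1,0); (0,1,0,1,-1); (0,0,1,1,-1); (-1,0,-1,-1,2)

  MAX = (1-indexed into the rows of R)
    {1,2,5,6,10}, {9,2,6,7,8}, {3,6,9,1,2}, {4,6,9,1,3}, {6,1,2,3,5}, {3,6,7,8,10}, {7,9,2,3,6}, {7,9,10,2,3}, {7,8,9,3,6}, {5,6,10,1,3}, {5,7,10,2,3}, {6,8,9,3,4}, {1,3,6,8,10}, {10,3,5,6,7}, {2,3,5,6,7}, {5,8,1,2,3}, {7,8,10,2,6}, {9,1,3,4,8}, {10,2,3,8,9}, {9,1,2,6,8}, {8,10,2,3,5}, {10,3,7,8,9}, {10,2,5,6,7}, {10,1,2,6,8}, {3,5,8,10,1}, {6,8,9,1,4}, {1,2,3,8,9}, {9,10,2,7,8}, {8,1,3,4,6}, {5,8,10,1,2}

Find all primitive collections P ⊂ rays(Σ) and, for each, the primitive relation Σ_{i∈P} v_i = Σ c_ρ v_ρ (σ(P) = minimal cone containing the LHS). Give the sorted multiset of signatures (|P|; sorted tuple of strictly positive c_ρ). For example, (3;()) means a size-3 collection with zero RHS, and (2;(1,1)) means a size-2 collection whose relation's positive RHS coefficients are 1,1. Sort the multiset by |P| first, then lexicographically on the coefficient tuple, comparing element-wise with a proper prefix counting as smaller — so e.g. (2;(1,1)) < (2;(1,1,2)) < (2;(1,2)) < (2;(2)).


15 minimal non-faces of Δ(Σ) (on 10 rays):

  {1,7}:  v_{1} + v_{7} = v_{6} ; sig = (2;(1))
  {5,9}:  v_{5} + v_{9} = v_{2} + v_{3} ; sig = (2;(1,1))
  {4,10}:  v_{4} + v_{10} = v_{3} + v_{6} + v_{8} ; sig = (2;(1,1,1))
  {4,7}:  v_{4} + v_{7} = v_{3} + 2·v_{6} + v_{8} + v_{9} ; sig = (2;(1,1,1,2))
  {2,4}:  v_{2} + v_{4} = 2·v_{1} + v_{9} ; sig = (2;(1,2))
  {4,5}:  v_{4} + v_{5} = 2·v_{1} + v_{3} ; sig = (2;(1,2))
  {1,9,10}:  v_{1} + v_{9} + v_{10} = 0 ; sig = (3;())
  {6,9,10}:  v_{6} + v_{9} + v_{10} = v_{7} ; sig = (3;(1))
  {5,7,8}:  v_{5} + v_{7} + v_{8} = v_{1} + v_{10} ; sig = (3;(1,1))
  {5,6,8}:  v_{5} + v_{6} + v_{8} = 2·v_{1} + v_{10} ; sig = (3;(1,2))
  {2,3,7,8}:  v_{2} + v_{3} + v_{7} + v_{8} = 0 ; sig = (4;())
  {1,2,3,10}:  v_{1} + v_{2} + v_{3} + v_{10} = v_{5} ; sig = (4;(1))
  {2,3,6,8}:  v_{2} + v_{3} + v_{6} + v_{8} = v_{1} ; sig = (4;(1))
  {2,3,6,10}:  v_{2} + v_{3} + v_{6} + v_{10} = v_{5} + v_{7} ; sig = (4;(1,1))
  {1,3,6,8,9}:  v_{1} + v_{3} + v_{6} + v_{8} + v_{9} = v_{4} ; sig = (5;(1))

so the primitive-relation signature multiset is
    |P|=2: 6 collections, coeffs (1), (1,1), (1,1,1), (1,1,1,2), (1,2), (1,2)
    |P|=3: 4 collections, coeffs (), (1), (1,1), (1,2)
    |P|=4: 4 collections, coeffs (), (1), (1), (1,1)
    |P|=5: 1 collection, coeffs (1)


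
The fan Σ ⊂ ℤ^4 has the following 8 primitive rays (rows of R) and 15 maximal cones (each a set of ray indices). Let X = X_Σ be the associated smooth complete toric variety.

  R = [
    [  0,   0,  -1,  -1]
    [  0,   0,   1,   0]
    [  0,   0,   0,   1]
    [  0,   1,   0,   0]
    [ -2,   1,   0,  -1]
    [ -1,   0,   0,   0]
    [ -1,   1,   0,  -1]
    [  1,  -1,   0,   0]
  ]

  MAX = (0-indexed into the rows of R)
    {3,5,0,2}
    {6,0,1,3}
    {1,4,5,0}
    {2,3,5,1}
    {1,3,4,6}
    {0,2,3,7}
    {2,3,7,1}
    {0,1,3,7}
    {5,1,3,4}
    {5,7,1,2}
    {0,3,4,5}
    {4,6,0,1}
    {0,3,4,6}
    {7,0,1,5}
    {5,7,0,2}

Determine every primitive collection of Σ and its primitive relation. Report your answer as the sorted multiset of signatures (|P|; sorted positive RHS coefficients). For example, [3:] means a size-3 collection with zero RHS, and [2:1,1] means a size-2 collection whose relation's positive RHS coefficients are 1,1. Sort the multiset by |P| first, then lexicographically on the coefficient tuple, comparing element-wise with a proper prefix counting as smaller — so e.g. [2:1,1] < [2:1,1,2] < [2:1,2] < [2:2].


|primitive collections| = 9. Relations:

  P={5,6}:  v_{5} + v_{6} = v_{4}  ⇒ sig = [2:1]
  P={2,6}:  v_{2} + v_{6} = v_{3} + v_{5}  ⇒ sig = [2:1,1]
  P={6,7}:  v_{6} + v_{7} = v_{0} + v_{1}  ⇒ sig = [2:1,1]
  P={4,7}:  v_{4} + v_{7} = v_{0} + v_{1} + v_{5}  ⇒ sig = [2:1,1,1]
  P={2,4}:  v_{2} + v_{4} = v_{3} + 2·v_{5}  ⇒ sig = [2:1,2]
  P={0,1,2}:  v_{0} + v_{1} + v_{2} = 0  ⇒ sig = [3:]
  P={3,5,7}:  v_{3} + v_{5} + v_{7} = 0  ⇒ sig = [3:]
  P={0,1,3,5}:  v_{0} + v_{1} + v_{3} + v_{5} = v_{6}  ⇒ sig = [4:1]
  P={0,1,3,4}:  v_{0} + v_{1} + v_{3} + v_{4} = 2·v_{6}  ⇒ sig = [4:2]

Hence PRS(X_Σ) =
{ [2:1],  [2:1,1] ×2,  [2:1,1,1],  [2:1,2],  [3:] ×2,  [4:1],  [4:2] }


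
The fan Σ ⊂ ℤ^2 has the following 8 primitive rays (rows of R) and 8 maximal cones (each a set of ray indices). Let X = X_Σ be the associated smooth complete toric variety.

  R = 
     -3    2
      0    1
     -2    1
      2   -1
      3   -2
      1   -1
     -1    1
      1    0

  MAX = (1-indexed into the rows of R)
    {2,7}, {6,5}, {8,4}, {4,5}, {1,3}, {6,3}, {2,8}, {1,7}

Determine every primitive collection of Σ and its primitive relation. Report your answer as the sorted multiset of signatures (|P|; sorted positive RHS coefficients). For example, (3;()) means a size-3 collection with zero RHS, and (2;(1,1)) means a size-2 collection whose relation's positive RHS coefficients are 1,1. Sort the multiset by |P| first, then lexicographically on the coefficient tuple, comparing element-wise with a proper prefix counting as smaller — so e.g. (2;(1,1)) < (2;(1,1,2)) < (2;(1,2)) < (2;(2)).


The 20 primitive collections of Σ (r=8, n=2):

  • {1,5}:  v_{1} + v_{5} = 0  so sig = (2;())
  • {3,4}:  v_{3} + v_{4} = 0  so sig = (2;())
  • {6,7}:  v_{6} + v_{7} = 0  so sig = (2;())
  • {1,4}:  v_{1} + v_{4} = v_{7}  so sig = (2;(1))
  • {1,6}:  v_{1} + v_{6} = v_{3}  so sig = (2;(1))
  • {2,6}:  v_{2} + v_{6} = v_{8}  so sig = (2;(1))
  • {3,5}:  v_{3} + v_{5} = v_{6}  so sig = (2;(1))
  • {3,7}:  v_{3} + v_{7} = v_{1}  so sig = (2;(1))
  • {3,8}:  v_{3} + v_{8} = v_{7}  so sig = (2;(1))
  • {4,6}:  v_{4} + v_{6} = v_{5}  so sig = (2;(1))
  • {4,7}:  v_{4} + v_{7} = v_{8}  so sig = (2;(1))
  • {5,7}:  v_{5} + v_{7} = v_{4}  so sig = (2;(1))
  • {6,8}:  v_{6} + v_{8} = v_{4}  so sig = (2;(1))
  • {7,8}:  v_{7} + v_{8} = v_{2}  so sig = (2;(1))
  • {2,5}:  v_{2} + v_{5} = v_{4} + v_{8}  so sig = (2;(1,1))
  • {1,8}:  v_{1} + v_{8} = 2·v_{7}  so sig = (2;(2))
  • {2,3}:  v_{2} + v_{3} = 2·v_{7}  so sig = (2;(2))
  • {2,4}:  v_{2} + v_{4} = 2·v_{8}  so sig = (2;(2))
  • {5,8}:  v_{5} + v_{8} = 2·v_{4}  so sig = (2;(2))
  • {1,2}:  v_{1} + v_{2} = 3·v_{7}  so sig = (2;(3))

Sorted signature multiset PRS(X):
    |P|=2: 20 collections, coeffs (), (), (), (1), (1), (1), (1), (1), (1), (1), (1), (1), (1), (1), (1,1), (2), (2), (2), (2), (3)
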